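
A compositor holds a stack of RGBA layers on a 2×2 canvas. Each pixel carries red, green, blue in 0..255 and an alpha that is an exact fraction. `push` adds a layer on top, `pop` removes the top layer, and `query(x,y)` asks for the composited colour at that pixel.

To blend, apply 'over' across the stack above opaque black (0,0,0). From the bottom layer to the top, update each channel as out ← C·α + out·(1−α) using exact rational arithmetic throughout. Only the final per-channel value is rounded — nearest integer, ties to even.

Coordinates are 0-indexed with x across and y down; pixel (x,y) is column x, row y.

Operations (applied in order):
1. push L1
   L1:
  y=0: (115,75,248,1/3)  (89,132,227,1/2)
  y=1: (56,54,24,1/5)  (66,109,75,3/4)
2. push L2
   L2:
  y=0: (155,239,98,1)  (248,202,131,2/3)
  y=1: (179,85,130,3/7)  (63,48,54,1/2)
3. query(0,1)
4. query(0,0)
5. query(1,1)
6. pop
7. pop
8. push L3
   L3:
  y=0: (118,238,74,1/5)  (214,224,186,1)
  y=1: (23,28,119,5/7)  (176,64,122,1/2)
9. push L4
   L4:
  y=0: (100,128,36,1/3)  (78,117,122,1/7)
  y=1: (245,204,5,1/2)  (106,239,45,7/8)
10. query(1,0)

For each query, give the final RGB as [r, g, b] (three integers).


query (0,1) [L1,L2] — begin 0,0,0
after L1 α=1/5: [56/5, 54/5, 24/5]
after L2 α=3/7: [2909/35, 213/5, 2046/35]
→ [83, 43, 58]

at x=0,y=0 over L1,L2:
L1 α=1/3: [115/3, 25, 248/3]
L2 α=1: [155, 239, 98]
→ [155, 239, 98]

at x=1,y=1 over L1,L2:
L1 α=3/4: [99/2, 327/4, 225/4]
L2 α=1/2: [225/4, 519/8, 441/8]
rounded: [56, 65, 55]

(1,0) stack=L3,L4; from [0,0,0]:
+L3 (α=1) → [214, 224, 186]
+L4 (α=1/7) → [1362/7, 1461/7, 1238/7]
= [195, 209, 177]


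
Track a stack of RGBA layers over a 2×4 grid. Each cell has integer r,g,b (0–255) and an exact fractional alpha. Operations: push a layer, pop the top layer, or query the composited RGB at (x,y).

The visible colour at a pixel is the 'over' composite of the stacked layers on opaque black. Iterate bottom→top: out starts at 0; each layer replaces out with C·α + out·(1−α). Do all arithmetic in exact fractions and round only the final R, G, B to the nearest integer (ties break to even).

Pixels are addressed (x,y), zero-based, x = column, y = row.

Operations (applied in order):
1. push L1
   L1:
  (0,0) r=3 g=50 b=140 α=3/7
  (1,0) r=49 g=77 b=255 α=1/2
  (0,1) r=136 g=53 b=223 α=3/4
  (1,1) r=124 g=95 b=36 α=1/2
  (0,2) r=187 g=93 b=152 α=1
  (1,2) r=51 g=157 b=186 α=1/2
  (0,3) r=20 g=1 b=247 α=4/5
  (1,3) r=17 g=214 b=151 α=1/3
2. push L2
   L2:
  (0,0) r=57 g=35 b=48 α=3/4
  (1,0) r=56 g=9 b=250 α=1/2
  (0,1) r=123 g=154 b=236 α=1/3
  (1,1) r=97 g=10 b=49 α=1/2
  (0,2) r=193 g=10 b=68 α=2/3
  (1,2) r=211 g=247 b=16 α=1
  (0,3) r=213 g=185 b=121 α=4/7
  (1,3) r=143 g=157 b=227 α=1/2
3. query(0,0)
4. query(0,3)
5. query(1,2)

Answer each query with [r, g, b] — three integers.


(0,0) stack=L1,L2; from [0,0,0]:
+L1 (α=3/7) → [9/7, 150/7, 60]
+L2 (α=3/4) → [603/14, 885/28, 51]
→ [43, 32, 51]

at x=0,y=3 over L1,L2:
+L1 (α=4/5) → [16, 4/5, 988/5]
+L2 (α=4/7) → [900/7, 3712/35, 5384/35]
= [129, 106, 154]

(1,2) stack=L1,L2; from [0,0,0]:
+L1 (α=1/2) → [51/2, 157/2, 93]
+L2 (α=1) → [211, 247, 16]
rounded: [211, 247, 16]


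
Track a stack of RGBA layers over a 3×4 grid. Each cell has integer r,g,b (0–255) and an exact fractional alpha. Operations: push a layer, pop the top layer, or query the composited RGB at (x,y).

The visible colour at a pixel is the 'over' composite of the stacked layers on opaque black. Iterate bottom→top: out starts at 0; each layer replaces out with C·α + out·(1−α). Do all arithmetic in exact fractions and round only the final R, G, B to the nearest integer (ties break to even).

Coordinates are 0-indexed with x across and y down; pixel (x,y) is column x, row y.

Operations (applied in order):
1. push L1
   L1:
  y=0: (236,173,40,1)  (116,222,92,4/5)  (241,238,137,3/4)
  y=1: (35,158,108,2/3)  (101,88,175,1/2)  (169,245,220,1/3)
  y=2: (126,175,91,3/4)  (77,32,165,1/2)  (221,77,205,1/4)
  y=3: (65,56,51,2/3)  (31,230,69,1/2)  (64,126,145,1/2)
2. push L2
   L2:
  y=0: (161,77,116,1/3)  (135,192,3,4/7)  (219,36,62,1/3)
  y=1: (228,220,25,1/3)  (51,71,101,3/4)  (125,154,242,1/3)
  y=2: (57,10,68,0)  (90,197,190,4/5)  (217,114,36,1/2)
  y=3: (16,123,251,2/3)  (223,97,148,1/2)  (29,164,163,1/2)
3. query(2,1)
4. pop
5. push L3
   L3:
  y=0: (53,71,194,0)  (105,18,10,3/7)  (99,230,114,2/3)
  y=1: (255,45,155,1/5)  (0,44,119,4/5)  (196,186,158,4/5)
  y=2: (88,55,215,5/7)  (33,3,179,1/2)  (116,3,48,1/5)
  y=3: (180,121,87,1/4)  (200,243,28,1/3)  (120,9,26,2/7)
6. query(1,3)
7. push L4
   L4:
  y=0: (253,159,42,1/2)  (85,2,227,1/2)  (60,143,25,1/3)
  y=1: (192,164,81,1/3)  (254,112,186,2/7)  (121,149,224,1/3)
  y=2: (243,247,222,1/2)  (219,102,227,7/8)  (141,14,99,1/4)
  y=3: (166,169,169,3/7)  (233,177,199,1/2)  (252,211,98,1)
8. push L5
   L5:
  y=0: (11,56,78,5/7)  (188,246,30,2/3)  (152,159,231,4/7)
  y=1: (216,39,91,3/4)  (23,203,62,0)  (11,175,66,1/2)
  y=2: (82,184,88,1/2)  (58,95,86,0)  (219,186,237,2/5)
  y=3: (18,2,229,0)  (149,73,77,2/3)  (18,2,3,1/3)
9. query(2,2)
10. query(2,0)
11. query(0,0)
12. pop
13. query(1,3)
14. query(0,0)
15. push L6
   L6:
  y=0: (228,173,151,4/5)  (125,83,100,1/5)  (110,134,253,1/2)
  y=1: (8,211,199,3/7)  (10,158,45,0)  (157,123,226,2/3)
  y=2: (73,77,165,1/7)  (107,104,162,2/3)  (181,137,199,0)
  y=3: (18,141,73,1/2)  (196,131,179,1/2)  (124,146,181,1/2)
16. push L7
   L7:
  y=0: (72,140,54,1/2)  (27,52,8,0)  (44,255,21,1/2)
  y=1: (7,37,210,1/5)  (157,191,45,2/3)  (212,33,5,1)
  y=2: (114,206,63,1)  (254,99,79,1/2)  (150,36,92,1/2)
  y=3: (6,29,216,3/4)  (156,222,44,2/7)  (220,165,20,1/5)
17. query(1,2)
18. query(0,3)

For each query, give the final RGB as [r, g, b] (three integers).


query (2,1) [L1,L2] — begin 0,0,0
after L1 α=1/3: [169/3, 245/3, 220/3]
after L2 α=1/3: [713/9, 952/9, 1166/9]
= [79, 106, 130]

at x=1,y=3 over L1,L3:
L1 α=1/2: [31/2, 115, 69/2]
L3 α=1/3: [77, 473/3, 97/3]
rounded: [77, 158, 32]

(2,2) stack=L1,L3,L4,L5; from [0,0,0]:
+L1 (α=1/4) → [221/4, 77/4, 205/4]
+L3 (α=1/5) → [337/5, 16, 253/5]
+L4 (α=1/4) → [429/5, 31/2, 627/10]
+L5 (α=2/5) → [3477/25, 837/10, 6621/50]
= [139, 84, 132]

query (2,0) [L1,L3,L4,L5] — begin 0,0,0
+L1 (α=3/4) → [723/4, 357/2, 411/4]
+L3 (α=2/3) → [505/4, 1277/6, 441/4]
+L4 (α=1/3) → [625/6, 1706/9, 491/6]
+L5 (α=4/7) → [263/2, 3614/21, 2339/14]
= [132, 172, 167]

at x=0,y=0 over L1,L3,L4,L5:
L1 α=1: [236, 173, 40]
L3 α=0: [236, 173, 40]
L4 α=1/2: [489/2, 166, 41]
L5 α=5/7: [544/7, 612/7, 472/7]
→ [78, 87, 67]

at x=1,y=3 over L1,L3,L4:
L1 α=1/2: [31/2, 115, 69/2]
L3 α=1/3: [77, 473/3, 97/3]
L4 α=1/2: [155, 502/3, 347/3]
= [155, 167, 116]

at x=0,y=0 over L1,L3,L4:
L1 α=1: [236, 173, 40]
L3 α=0: [236, 173, 40]
L4 α=1/2: [489/2, 166, 41]
= [244, 166, 41]

(1,2) stack=L1,L3,L4,L6,L7; from [0,0,0]:
L1 α=1/2: [77/2, 16, 165/2]
L3 α=1/2: [143/4, 19/2, 523/4]
L4 α=7/8: [6275/32, 1447/16, 6879/32]
L6 α=2/3: [13123/96, 4775/48, 5749/32]
L7 α=1/2: [37507/192, 9527/96, 8277/64]
= [195, 99, 129]

at x=0,y=3 over L1,L3,L4,L6,L7:
L1 α=2/3: [130/3, 112/3, 34]
L3 α=1/4: [155/2, 233/4, 189/4]
L4 α=3/7: [808/7, 740/7, 696/7]
L6 α=1/2: [467/7, 1727/14, 1207/14]
L7 α=3/4: [593/28, 2945/56, 10279/56]
= [21, 53, 184]


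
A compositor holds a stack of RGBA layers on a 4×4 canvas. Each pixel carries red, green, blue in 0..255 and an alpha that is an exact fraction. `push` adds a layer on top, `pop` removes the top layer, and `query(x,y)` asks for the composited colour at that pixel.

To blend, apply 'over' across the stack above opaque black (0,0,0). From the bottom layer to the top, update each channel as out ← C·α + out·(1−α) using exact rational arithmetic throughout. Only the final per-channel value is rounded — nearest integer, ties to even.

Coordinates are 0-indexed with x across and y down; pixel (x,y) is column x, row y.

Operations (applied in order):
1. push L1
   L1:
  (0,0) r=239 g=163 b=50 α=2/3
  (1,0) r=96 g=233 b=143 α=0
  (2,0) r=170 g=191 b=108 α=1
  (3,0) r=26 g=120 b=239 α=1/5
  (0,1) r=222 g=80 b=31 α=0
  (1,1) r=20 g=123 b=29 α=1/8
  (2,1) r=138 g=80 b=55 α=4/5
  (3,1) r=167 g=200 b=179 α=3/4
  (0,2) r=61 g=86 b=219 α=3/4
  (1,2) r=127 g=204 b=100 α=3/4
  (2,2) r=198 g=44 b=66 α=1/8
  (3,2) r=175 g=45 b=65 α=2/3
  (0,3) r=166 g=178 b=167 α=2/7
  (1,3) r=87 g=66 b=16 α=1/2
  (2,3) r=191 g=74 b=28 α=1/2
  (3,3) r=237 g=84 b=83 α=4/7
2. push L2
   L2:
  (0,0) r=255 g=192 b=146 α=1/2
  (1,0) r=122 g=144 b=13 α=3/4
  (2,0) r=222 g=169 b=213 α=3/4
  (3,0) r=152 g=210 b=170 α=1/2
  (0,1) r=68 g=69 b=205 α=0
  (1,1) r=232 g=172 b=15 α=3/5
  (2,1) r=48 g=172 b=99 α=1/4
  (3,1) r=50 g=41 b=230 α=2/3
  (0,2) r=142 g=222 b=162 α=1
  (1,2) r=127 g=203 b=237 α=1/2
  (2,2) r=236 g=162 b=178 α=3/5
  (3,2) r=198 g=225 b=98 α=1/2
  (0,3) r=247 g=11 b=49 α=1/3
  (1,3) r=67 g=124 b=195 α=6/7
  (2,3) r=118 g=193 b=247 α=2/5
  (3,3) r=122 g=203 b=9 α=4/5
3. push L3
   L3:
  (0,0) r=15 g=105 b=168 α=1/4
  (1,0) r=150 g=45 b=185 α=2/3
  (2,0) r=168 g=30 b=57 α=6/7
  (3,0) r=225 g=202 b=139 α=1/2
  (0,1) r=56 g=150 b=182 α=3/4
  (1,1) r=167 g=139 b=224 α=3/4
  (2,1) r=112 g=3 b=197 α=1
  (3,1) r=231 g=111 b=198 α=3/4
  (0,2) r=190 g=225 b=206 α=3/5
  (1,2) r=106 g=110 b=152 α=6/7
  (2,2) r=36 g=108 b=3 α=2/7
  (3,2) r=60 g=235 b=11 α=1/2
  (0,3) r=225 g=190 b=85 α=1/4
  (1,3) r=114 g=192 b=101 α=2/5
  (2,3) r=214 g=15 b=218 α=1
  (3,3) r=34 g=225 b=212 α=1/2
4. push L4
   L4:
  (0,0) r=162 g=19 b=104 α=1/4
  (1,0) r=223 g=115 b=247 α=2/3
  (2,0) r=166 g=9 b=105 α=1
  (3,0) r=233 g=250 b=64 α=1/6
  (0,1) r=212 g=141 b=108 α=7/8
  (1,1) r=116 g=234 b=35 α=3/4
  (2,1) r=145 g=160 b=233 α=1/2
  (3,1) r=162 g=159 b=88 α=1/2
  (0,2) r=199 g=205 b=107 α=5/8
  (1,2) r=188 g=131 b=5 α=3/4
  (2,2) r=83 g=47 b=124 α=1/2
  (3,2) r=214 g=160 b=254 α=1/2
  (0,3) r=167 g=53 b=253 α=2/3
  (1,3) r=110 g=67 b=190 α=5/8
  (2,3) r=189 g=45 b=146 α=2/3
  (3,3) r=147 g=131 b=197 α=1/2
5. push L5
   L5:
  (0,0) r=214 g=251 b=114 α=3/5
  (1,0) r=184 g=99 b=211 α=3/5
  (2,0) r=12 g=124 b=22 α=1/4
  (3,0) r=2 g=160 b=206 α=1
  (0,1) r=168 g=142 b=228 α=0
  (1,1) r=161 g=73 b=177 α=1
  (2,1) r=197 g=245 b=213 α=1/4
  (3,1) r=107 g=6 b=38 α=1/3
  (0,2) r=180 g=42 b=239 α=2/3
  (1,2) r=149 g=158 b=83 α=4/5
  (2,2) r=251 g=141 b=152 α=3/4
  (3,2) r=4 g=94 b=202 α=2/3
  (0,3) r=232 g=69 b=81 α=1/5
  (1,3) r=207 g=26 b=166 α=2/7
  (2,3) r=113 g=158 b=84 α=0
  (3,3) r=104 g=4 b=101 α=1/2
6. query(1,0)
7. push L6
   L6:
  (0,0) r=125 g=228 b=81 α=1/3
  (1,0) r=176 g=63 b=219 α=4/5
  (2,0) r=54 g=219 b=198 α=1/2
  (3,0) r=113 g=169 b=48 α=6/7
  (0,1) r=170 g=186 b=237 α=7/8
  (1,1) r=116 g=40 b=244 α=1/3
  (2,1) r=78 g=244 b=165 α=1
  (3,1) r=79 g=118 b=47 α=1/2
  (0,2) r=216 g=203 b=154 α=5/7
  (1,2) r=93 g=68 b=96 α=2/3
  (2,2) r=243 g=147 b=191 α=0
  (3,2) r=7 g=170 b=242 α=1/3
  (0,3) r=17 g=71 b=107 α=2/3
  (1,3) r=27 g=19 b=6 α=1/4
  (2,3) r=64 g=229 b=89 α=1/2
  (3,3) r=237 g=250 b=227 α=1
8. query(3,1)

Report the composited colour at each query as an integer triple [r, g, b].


at x=1,y=0 over L1,L2,L3,L4,L5:
+L1 (α=0) → [0, 0, 0]
+L2 (α=3/4) → [183/2, 108, 39/4]
+L3 (α=2/3) → [261/2, 66, 1519/12]
+L4 (α=2/3) → [1153/6, 296/3, 7447/36]
+L5 (α=3/5) → [2809/15, 1483/15, 18841/90]
→ [187, 99, 209]

query (3,1) [L1,L2,L3,L4,L5,L6] — begin 0,0,0
after L1 α=3/4: [501/4, 150, 537/4]
after L2 α=2/3: [901/12, 232/3, 2377/12]
after L3 α=3/4: [9217/48, 1231/12, 9505/48]
after L4 α=1/2: [16993/96, 3139/24, 13729/96]
after L5 α=1/3: [22129/144, 3211/36, 15553/144]
after L6 α=1/2: [33505/288, 7459/72, 22321/288]
= [116, 104, 78]


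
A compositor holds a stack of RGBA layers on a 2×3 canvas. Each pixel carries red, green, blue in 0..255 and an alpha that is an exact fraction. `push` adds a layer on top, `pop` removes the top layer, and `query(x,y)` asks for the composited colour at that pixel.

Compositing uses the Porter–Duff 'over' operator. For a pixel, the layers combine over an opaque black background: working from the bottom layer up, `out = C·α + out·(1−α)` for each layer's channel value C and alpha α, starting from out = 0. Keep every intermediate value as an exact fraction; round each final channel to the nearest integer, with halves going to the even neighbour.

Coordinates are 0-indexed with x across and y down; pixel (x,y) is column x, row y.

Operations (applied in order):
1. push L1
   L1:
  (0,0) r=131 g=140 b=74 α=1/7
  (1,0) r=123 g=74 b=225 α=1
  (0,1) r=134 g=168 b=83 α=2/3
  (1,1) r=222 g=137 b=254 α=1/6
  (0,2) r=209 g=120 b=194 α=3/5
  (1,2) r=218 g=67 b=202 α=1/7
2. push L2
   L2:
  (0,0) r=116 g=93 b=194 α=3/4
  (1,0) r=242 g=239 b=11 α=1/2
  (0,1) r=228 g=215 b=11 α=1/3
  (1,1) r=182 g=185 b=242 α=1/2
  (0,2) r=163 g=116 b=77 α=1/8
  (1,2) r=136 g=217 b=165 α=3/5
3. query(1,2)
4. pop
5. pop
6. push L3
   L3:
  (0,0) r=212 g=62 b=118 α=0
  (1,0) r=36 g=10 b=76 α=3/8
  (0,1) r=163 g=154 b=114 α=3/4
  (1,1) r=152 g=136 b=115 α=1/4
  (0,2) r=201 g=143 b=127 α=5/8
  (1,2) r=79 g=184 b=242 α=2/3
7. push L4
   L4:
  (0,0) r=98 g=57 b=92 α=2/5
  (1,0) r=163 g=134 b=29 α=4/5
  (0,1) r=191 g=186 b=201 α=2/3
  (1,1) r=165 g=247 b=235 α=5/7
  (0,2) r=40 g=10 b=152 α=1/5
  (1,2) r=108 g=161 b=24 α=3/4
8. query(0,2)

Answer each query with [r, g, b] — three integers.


(1,2) stack=L1,L2; from [0,0,0]:
L1 α=1/7: [218/7, 67/7, 202/7]
L2 α=3/5: [3292/35, 4691/35, 3869/35]
rounded: [94, 134, 111]

(0,2) stack=L3,L4; from [0,0,0]:
+L3 (α=5/8) → [1005/8, 715/8, 635/8]
+L4 (α=1/5) → [217/2, 147/2, 939/10]
= [108, 74, 94]


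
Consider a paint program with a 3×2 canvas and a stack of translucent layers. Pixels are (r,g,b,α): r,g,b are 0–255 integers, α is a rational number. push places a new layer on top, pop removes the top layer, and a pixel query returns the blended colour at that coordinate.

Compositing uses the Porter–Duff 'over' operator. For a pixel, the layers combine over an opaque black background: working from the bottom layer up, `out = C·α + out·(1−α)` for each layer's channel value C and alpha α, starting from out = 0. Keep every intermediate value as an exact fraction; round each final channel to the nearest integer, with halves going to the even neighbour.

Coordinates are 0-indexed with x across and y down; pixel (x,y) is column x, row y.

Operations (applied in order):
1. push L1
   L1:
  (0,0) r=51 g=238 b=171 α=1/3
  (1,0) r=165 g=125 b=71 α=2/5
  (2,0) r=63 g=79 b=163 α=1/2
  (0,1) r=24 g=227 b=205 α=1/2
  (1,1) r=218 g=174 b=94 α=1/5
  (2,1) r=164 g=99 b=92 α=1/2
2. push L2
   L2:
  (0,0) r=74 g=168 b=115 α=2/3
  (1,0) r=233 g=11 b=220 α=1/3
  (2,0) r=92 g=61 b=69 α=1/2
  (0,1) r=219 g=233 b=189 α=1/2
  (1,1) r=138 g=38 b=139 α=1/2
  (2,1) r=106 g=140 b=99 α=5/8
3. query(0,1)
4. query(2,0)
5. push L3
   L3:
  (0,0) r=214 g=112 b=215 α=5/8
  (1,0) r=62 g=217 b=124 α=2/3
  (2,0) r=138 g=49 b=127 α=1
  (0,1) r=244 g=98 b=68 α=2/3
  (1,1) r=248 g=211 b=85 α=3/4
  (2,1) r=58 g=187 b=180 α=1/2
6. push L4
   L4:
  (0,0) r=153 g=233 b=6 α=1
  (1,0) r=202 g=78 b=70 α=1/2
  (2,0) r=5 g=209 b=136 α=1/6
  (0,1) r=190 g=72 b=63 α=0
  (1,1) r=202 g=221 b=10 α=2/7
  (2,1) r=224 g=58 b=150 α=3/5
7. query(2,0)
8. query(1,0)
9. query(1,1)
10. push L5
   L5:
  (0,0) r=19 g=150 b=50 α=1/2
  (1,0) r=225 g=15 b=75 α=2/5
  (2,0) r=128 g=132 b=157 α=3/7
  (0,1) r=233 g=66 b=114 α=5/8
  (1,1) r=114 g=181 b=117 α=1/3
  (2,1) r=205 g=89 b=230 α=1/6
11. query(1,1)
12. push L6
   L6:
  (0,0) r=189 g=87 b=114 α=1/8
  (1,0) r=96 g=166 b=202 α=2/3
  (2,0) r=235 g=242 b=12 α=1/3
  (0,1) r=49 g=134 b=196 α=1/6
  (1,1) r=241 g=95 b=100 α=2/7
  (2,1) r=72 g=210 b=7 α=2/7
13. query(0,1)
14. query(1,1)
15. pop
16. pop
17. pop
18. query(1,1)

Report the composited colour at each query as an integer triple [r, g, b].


at x=0,y=1 over L1,L2:
after L1 α=1/2: [12, 227/2, 205/2]
after L2 α=1/2: [231/2, 693/4, 583/4]
= [116, 173, 146]

at x=2,y=0 over L1,L2:
L1 α=1/2: [63/2, 79/2, 163/2]
L2 α=1/2: [247/4, 201/4, 301/4]
rounded: [62, 50, 75]

at x=2,y=0 over L1,L2,L3,L4:
+L1 (α=1/2) → [63/2, 79/2, 163/2]
+L2 (α=1/2) → [247/4, 201/4, 301/4]
+L3 (α=1) → [138, 49, 127]
+L4 (α=1/6) → [695/6, 227/3, 257/2]
= [116, 76, 128]

at x=1,y=0 over L1,L2,L3,L4:
+L1 (α=2/5) → [66, 50, 142/5]
+L2 (α=1/3) → [365/3, 37, 1384/15]
+L3 (α=2/3) → [737/9, 157, 5104/45]
+L4 (α=1/2) → [2555/18, 235/2, 4127/45]
rounded: [142, 118, 92]

query (1,1) [L1,L2,L3,L4] — begin 0,0,0
after L1 α=1/5: [218/5, 174/5, 94/5]
after L2 α=1/2: [454/5, 182/5, 789/10]
after L3 α=3/4: [2087/10, 3347/20, 3339/40]
after L4 α=2/7: [2895/14, 5115/28, 3499/56]
→ [207, 183, 62]

at x=1,y=1 over L1,L2,L3,L4,L5:
+L1 (α=1/5) → [218/5, 174/5, 94/5]
+L2 (α=1/2) → [454/5, 182/5, 789/10]
+L3 (α=3/4) → [2087/10, 3347/20, 3339/40]
+L4 (α=2/7) → [2895/14, 5115/28, 3499/56]
+L5 (α=1/3) → [1231/7, 7649/42, 6775/84]
= [176, 182, 81]

at x=0,y=1 over L1,L2,L3,L4,L5,L6:
after L1 α=1/2: [12, 227/2, 205/2]
after L2 α=1/2: [231/2, 693/4, 583/4]
after L3 α=2/3: [1207/6, 1477/12, 1127/12]
after L4 α=0: [1207/6, 1477/12, 1127/12]
after L5 α=5/8: [3537/16, 2797/32, 3407/32]
after L6 α=1/6: [18469/96, 6091/64, 7769/64]
→ [192, 95, 121]

query (1,1) [L1,L2,L3,L4,L5,L6] — begin 0,0,0
L1 α=1/5: [218/5, 174/5, 94/5]
L2 α=1/2: [454/5, 182/5, 789/10]
L3 α=3/4: [2087/10, 3347/20, 3339/40]
L4 α=2/7: [2895/14, 5115/28, 3499/56]
L5 α=1/3: [1231/7, 7649/42, 6775/84]
L6 α=2/7: [9529/49, 46225/294, 50675/588]
→ [194, 157, 86]

query (1,1) [L1,L2,L3] — begin 0,0,0
+L1 (α=1/5) → [218/5, 174/5, 94/5]
+L2 (α=1/2) → [454/5, 182/5, 789/10]
+L3 (α=3/4) → [2087/10, 3347/20, 3339/40]
rounded: [209, 167, 83]


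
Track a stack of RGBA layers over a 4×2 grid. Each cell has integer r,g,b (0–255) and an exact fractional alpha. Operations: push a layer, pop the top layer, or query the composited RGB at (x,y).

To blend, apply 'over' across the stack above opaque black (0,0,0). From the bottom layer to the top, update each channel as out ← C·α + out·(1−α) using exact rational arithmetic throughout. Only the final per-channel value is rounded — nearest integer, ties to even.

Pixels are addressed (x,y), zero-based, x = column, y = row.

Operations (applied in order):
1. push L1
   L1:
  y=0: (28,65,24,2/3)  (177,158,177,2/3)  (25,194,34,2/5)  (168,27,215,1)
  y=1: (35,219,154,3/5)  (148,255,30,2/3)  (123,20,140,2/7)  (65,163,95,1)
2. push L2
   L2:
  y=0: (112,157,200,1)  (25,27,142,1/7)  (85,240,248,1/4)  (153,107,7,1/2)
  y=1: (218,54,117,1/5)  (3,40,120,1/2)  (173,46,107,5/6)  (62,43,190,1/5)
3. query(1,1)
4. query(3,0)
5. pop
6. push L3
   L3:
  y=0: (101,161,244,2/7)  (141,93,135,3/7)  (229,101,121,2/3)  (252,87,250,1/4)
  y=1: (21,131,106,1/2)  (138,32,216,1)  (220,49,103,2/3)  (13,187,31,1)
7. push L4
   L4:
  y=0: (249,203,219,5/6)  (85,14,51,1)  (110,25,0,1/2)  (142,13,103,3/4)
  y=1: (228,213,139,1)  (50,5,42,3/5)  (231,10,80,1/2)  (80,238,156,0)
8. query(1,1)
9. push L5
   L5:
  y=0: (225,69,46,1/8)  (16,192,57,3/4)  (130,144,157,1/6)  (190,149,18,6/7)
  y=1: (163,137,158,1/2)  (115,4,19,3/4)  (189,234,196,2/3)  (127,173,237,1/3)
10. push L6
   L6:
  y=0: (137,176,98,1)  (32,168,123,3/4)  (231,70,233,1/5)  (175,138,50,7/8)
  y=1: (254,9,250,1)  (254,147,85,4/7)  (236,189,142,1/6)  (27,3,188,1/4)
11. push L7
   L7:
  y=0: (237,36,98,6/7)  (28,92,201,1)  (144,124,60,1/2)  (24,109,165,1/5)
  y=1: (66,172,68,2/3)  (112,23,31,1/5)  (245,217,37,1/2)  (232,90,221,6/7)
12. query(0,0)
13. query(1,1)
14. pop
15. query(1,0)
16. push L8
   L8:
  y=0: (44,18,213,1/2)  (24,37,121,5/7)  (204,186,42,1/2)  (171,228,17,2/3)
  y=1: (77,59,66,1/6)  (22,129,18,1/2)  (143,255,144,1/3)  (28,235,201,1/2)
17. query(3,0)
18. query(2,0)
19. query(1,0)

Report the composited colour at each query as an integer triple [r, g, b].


(1,1) stack=L1,L2; from [0,0,0]:
after L1 α=2/3: [296/3, 170, 20]
after L2 α=1/2: [305/6, 105, 70]
→ [51, 105, 70]

at x=3,y=0 over L1,L2:
L1 α=1: [168, 27, 215]
L2 α=1/2: [321/2, 67, 111]
→ [160, 67, 111]

query (1,1) [L1,L3,L4] — begin 0,0,0
+L1 (α=2/3) → [296/3, 170, 20]
+L3 (α=1) → [138, 32, 216]
+L4 (α=3/5) → [426/5, 79/5, 558/5]
→ [85, 16, 112]

query (0,0) [L1,L3,L4,L5,L6,L7] — begin 0,0,0
after L1 α=2/3: [56/3, 130/3, 16]
after L3 α=2/7: [886/21, 1616/21, 568/7]
after L4 α=5/6: [27031/126, 22931/126, 8233/42]
after L5 α=1/8: [31081/144, 24173/144, 8509/48]
after L6 α=1: [137, 176, 98]
after L7 α=6/7: [1559/7, 56, 98]
= [223, 56, 98]

query (1,1) [L1,L3,L4,L5,L6,L7] — begin 0,0,0
L1 α=2/3: [296/3, 170, 20]
L3 α=1: [138, 32, 216]
L4 α=3/5: [426/5, 79/5, 558/5]
L5 α=3/4: [2151/20, 139/20, 843/20]
L6 α=4/7: [26773/140, 12177/140, 9329/140]
L7 α=1/5: [30693/175, 12982/175, 10414/175]
rounded: [175, 74, 60]

(1,0) stack=L1,L3,L4,L5,L6; from [0,0,0]:
after L1 α=2/3: [118, 316/3, 118]
after L3 α=3/7: [895/7, 2101/21, 877/7]
after L4 α=1: [85, 14, 51]
after L5 α=3/4: [133/4, 295/2, 111/2]
after L6 α=3/4: [517/16, 1303/8, 849/8]
rounded: [32, 163, 106]

at x=3,y=0 over L1,L3,L4,L5,L6,L8:
after L1 α=1: [168, 27, 215]
after L3 α=1/4: [189, 42, 895/4]
after L4 α=3/4: [615/4, 81/4, 2131/16]
after L5 α=6/7: [5175/28, 3657/28, 3859/112]
after L6 α=7/8: [39475/224, 30705/224, 43059/896]
after L8 α=2/3: [116083/672, 44283/224, 73523/2688]
rounded: [173, 198, 27]

at x=2,y=0 over L1,L3,L4,L5,L6,L8:
+L1 (α=2/5) → [10, 388/5, 68/5]
+L3 (α=2/3) → [156, 466/5, 426/5]
+L4 (α=1/2) → [133, 591/10, 213/5]
+L5 (α=1/6) → [265/2, 293/4, 185/3]
+L6 (α=1/5) → [761/5, 363/5, 1439/15]
+L8 (α=1/2) → [1781/10, 1293/10, 2069/30]
→ [178, 129, 69]

query (1,0) [L1,L3,L4,L5,L6,L8] — begin 0,0,0
+L1 (α=2/3) → [118, 316/3, 118]
+L3 (α=3/7) → [895/7, 2101/21, 877/7]
+L4 (α=1) → [85, 14, 51]
+L5 (α=3/4) → [133/4, 295/2, 111/2]
+L6 (α=3/4) → [517/16, 1303/8, 849/8]
+L8 (α=5/7) → [211/8, 2043/28, 467/4]
→ [26, 73, 117]


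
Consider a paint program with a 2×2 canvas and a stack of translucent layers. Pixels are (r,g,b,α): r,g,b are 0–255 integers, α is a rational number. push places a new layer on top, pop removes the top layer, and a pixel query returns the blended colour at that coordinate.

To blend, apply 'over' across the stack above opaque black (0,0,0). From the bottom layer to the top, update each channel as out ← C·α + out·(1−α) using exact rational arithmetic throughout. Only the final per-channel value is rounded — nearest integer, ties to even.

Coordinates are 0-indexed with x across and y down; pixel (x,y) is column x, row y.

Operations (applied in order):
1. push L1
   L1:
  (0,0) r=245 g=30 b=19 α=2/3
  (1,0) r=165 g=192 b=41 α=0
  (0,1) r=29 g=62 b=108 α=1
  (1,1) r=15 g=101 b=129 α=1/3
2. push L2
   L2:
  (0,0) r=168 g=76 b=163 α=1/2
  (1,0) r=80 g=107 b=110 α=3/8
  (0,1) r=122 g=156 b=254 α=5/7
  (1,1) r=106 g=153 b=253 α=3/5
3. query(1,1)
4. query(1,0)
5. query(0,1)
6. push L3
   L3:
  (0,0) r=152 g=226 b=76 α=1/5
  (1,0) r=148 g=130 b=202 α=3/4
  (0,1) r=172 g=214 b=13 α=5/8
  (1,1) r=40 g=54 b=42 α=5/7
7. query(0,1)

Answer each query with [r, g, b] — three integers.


(1,1) stack=L1,L2; from [0,0,0]:
L1 α=1/3: [5, 101/3, 43]
L2 α=3/5: [328/5, 1579/15, 169]
→ [66, 105, 169]

at x=1,y=0 over L1,L2:
+L1 (α=0) → [0, 0, 0]
+L2 (α=3/8) → [30, 321/8, 165/4]
rounded: [30, 40, 41]

(0,1) stack=L1,L2; from [0,0,0]:
L1 α=1: [29, 62, 108]
L2 α=5/7: [668/7, 904/7, 1486/7]
rounded: [95, 129, 212]

(0,1) stack=L1,L2,L3; from [0,0,0]:
after L1 α=1: [29, 62, 108]
after L2 α=5/7: [668/7, 904/7, 1486/7]
after L3 α=5/8: [1003/7, 5101/28, 4913/56]
rounded: [143, 182, 88]


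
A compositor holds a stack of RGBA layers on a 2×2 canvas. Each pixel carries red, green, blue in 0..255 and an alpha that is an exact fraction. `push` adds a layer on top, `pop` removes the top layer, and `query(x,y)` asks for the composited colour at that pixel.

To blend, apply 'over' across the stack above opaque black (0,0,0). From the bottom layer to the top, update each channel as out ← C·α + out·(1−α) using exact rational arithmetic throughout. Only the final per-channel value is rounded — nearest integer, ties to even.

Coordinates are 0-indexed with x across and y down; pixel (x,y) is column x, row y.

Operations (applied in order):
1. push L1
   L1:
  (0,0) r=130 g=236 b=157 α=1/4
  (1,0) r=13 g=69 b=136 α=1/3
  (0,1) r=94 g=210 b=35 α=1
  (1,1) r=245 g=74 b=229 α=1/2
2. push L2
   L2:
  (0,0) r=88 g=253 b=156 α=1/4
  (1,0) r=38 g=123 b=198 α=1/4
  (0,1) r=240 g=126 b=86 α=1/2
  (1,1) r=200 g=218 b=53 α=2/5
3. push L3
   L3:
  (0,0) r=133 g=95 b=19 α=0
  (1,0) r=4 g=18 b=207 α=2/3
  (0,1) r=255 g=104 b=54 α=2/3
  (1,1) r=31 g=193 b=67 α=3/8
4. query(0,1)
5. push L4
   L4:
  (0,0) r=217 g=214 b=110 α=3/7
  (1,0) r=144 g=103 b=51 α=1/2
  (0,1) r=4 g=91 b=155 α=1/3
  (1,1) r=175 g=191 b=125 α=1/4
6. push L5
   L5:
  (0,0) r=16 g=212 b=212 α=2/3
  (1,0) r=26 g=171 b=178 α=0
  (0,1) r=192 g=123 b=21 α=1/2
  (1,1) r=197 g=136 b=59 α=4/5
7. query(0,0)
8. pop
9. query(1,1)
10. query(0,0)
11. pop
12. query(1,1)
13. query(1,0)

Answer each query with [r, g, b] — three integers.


at x=0,y=1 over L1,L2,L3:
L1 α=1: [94, 210, 35]
L2 α=1/2: [167, 168, 121/2]
L3 α=2/3: [677/3, 376/3, 337/6]
→ [226, 125, 56]

query (0,0) [L1,L2,L3,L4,L5] — begin 0,0,0
+L1 (α=1/4) → [65/2, 59, 157/4]
+L2 (α=1/4) → [371/8, 215/2, 1095/16]
+L3 (α=0) → [371/8, 215/2, 1095/16]
+L4 (α=3/7) → [239/2, 1072/7, 345/4]
+L5 (α=2/3) → [101/2, 4040/21, 2041/12]
→ [50, 192, 170]

(1,1) stack=L1,L2,L3,L4; from [0,0,0]:
L1 α=1/2: [245/2, 37, 229/2]
L2 α=2/5: [307/2, 547/5, 899/10]
L3 α=3/8: [1721/16, 563/4, 1301/16]
L4 α=1/4: [7963/64, 2453/16, 5903/64]
= [124, 153, 92]

at x=0,y=0 over L1,L2,L3,L4:
+L1 (α=1/4) → [65/2, 59, 157/4]
+L2 (α=1/4) → [371/8, 215/2, 1095/16]
+L3 (α=0) → [371/8, 215/2, 1095/16]
+L4 (α=3/7) → [239/2, 1072/7, 345/4]
= [120, 153, 86]

query (1,1) [L1,L2,L3] — begin 0,0,0
L1 α=1/2: [245/2, 37, 229/2]
L2 α=2/5: [307/2, 547/5, 899/10]
L3 α=3/8: [1721/16, 563/4, 1301/16]
= [108, 141, 81]

query (1,0) [L1,L2,L3] — begin 0,0,0
L1 α=1/3: [13/3, 23, 136/3]
L2 α=1/4: [51/4, 48, 167/2]
L3 α=2/3: [83/12, 28, 995/6]
= [7, 28, 166]


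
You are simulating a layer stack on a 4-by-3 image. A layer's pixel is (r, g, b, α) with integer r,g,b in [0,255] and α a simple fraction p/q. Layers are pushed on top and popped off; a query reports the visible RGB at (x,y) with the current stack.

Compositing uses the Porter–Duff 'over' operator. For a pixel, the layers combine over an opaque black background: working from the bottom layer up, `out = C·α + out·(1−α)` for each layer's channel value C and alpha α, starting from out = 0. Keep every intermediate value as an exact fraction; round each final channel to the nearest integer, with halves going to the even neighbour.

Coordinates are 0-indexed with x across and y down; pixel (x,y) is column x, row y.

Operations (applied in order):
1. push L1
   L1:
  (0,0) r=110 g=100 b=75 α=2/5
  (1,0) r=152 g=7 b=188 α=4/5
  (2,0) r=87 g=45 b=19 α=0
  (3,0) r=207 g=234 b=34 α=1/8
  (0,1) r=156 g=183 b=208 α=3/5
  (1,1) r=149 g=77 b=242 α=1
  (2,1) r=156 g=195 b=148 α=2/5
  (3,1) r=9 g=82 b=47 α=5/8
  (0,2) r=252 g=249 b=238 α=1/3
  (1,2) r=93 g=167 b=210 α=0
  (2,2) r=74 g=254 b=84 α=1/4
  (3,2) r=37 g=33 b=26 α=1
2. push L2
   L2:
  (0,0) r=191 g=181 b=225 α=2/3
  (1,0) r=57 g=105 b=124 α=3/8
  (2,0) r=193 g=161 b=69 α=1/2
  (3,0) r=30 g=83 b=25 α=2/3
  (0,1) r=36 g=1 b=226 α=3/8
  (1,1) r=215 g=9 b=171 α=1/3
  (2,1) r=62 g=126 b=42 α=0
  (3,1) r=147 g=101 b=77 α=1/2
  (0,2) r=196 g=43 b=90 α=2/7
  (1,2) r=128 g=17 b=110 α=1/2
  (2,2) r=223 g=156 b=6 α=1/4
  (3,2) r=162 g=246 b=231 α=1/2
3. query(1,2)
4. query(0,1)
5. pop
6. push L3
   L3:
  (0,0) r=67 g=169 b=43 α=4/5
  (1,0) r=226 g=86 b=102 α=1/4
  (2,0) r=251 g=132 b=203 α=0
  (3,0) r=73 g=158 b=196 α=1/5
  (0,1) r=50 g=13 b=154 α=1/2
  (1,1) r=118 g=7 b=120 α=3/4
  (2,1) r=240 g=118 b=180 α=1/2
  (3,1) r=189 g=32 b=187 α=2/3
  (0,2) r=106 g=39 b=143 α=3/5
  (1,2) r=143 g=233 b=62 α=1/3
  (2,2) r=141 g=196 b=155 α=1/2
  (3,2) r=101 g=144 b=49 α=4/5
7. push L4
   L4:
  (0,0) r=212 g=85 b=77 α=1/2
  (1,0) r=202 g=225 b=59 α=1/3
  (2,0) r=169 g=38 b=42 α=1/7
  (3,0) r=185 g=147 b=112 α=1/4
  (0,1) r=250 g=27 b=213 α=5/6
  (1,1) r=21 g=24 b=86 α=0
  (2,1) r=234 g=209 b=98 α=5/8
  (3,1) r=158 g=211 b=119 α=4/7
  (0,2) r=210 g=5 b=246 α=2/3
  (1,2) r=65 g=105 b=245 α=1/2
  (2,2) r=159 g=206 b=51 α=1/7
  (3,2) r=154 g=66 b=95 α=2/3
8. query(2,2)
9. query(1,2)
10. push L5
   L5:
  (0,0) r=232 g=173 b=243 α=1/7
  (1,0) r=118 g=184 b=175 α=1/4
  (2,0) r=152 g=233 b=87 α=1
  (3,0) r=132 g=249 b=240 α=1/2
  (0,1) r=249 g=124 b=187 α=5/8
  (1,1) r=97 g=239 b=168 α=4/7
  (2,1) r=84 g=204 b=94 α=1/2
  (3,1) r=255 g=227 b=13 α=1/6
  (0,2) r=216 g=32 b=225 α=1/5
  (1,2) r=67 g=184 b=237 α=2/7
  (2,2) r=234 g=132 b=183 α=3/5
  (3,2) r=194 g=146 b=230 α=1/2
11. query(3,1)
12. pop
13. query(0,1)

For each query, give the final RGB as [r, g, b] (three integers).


query (1,2) [L1,L2] — begin 0,0,0
L1 α=0: [0, 0, 0]
L2 α=1/2: [64, 17/2, 55]
= [64, 8, 55]

(0,1) stack=L1,L2; from [0,0,0]:
L1 α=3/5: [468/5, 549/5, 624/5]
L2 α=3/8: [72, 69, 651/4]
rounded: [72, 69, 163]

at x=2,y=2 over L1,L3,L4:
+L1 (α=1/4) → [37/2, 127/2, 21]
+L3 (α=1/2) → [319/4, 519/4, 88]
+L4 (α=1/7) → [1275/14, 1969/14, 579/7]
→ [91, 141, 83]

query (1,2) [L1,L3,L4] — begin 0,0,0
L1 α=0: [0, 0, 0]
L3 α=1/3: [143/3, 233/3, 62/3]
L4 α=1/2: [169/3, 274/3, 797/6]
rounded: [56, 91, 133]

at x=3,y=1 over L1,L3,L4,L5:
+L1 (α=5/8) → [45/8, 205/4, 235/8]
+L3 (α=2/3) → [1023/8, 461/12, 3227/24]
+L4 (α=4/7) → [8125/56, 3837/28, 1005/8]
+L5 (α=1/6) → [54905/336, 25541/168, 5129/48]
rounded: [163, 152, 107]

at x=0,y=1 over L1,L3,L4:
after L1 α=3/5: [468/5, 549/5, 624/5]
after L3 α=1/2: [359/5, 307/5, 697/5]
after L4 α=5/6: [2203/10, 491/15, 3011/15]
→ [220, 33, 201]


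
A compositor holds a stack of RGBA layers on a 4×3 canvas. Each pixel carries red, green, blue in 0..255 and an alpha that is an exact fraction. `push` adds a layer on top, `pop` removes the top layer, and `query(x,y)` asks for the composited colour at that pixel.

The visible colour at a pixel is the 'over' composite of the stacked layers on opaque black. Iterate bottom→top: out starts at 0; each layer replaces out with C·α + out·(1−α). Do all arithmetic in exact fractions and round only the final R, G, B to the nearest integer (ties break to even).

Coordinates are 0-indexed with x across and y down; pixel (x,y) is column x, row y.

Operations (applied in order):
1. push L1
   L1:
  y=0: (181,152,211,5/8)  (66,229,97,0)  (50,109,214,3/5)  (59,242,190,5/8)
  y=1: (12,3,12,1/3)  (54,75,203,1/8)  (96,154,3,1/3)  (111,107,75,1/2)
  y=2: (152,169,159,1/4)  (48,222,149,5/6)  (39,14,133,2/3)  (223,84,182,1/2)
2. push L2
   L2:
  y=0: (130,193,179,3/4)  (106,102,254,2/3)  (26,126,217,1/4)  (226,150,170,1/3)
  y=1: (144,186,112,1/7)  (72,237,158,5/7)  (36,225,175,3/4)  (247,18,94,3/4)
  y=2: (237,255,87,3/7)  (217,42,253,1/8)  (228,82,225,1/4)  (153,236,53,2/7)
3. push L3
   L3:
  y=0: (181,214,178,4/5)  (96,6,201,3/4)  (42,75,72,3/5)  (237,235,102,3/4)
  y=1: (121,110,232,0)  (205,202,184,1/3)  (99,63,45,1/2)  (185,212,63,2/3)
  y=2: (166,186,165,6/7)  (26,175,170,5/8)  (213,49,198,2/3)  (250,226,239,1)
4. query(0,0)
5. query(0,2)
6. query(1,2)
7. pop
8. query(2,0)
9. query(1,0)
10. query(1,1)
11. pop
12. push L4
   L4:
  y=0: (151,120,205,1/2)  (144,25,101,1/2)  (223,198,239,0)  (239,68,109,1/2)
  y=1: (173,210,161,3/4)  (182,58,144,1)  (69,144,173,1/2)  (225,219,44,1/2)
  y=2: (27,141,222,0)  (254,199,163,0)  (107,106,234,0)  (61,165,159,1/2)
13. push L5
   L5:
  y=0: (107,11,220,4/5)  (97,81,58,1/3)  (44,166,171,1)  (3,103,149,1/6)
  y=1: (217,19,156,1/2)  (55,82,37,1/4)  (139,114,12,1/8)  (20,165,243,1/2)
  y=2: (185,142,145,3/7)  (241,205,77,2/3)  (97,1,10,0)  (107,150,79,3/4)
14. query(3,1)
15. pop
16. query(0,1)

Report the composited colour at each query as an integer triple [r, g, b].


(0,0) stack=L1,L2,L3; from [0,0,0]:
+L1 (α=5/8) → [905/8, 95, 1055/8]
+L2 (α=3/4) → [4025/32, 337/2, 5351/32]
+L3 (α=4/5) → [27193/160, 2049/10, 5627/32]
rounded: [170, 205, 176]

at x=0,y=2 over L1,L2,L3:
+L1 (α=1/4) → [38, 169/4, 159/4]
+L2 (α=3/7) → [863/7, 934/7, 60]
+L3 (α=6/7) → [7835/49, 8746/49, 150]
→ [160, 178, 150]

(1,2) stack=L1,L2,L3; from [0,0,0]:
+L1 (α=5/6) → [40, 185, 745/6]
+L2 (α=1/8) → [497/8, 1337/8, 6733/48]
+L3 (α=5/8) → [2531/64, 11011/64, 20333/128]
= [40, 172, 159]

(2,0) stack=L1,L2; from [0,0,0]:
after L1 α=3/5: [30, 327/5, 642/5]
after L2 α=1/4: [29, 1611/20, 3011/20]
rounded: [29, 81, 151]

at x=1,y=0 over L1,L2:
L1 α=0: [0, 0, 0]
L2 α=2/3: [212/3, 68, 508/3]
= [71, 68, 169]

(1,1) stack=L1,L2; from [0,0,0]:
after L1 α=1/8: [27/4, 75/8, 203/8]
after L2 α=5/7: [747/14, 4815/28, 3363/28]
rounded: [53, 172, 120]

(3,1) stack=L1,L4,L5; from [0,0,0]:
after L1 α=1/2: [111/2, 107/2, 75/2]
after L4 α=1/2: [561/4, 545/4, 163/4]
after L5 α=1/2: [641/8, 1205/8, 1135/8]
= [80, 151, 142]

at x=0,y=1 over L1,L4:
after L1 α=1/3: [4, 1, 4]
after L4 α=3/4: [523/4, 631/4, 487/4]
= [131, 158, 122]


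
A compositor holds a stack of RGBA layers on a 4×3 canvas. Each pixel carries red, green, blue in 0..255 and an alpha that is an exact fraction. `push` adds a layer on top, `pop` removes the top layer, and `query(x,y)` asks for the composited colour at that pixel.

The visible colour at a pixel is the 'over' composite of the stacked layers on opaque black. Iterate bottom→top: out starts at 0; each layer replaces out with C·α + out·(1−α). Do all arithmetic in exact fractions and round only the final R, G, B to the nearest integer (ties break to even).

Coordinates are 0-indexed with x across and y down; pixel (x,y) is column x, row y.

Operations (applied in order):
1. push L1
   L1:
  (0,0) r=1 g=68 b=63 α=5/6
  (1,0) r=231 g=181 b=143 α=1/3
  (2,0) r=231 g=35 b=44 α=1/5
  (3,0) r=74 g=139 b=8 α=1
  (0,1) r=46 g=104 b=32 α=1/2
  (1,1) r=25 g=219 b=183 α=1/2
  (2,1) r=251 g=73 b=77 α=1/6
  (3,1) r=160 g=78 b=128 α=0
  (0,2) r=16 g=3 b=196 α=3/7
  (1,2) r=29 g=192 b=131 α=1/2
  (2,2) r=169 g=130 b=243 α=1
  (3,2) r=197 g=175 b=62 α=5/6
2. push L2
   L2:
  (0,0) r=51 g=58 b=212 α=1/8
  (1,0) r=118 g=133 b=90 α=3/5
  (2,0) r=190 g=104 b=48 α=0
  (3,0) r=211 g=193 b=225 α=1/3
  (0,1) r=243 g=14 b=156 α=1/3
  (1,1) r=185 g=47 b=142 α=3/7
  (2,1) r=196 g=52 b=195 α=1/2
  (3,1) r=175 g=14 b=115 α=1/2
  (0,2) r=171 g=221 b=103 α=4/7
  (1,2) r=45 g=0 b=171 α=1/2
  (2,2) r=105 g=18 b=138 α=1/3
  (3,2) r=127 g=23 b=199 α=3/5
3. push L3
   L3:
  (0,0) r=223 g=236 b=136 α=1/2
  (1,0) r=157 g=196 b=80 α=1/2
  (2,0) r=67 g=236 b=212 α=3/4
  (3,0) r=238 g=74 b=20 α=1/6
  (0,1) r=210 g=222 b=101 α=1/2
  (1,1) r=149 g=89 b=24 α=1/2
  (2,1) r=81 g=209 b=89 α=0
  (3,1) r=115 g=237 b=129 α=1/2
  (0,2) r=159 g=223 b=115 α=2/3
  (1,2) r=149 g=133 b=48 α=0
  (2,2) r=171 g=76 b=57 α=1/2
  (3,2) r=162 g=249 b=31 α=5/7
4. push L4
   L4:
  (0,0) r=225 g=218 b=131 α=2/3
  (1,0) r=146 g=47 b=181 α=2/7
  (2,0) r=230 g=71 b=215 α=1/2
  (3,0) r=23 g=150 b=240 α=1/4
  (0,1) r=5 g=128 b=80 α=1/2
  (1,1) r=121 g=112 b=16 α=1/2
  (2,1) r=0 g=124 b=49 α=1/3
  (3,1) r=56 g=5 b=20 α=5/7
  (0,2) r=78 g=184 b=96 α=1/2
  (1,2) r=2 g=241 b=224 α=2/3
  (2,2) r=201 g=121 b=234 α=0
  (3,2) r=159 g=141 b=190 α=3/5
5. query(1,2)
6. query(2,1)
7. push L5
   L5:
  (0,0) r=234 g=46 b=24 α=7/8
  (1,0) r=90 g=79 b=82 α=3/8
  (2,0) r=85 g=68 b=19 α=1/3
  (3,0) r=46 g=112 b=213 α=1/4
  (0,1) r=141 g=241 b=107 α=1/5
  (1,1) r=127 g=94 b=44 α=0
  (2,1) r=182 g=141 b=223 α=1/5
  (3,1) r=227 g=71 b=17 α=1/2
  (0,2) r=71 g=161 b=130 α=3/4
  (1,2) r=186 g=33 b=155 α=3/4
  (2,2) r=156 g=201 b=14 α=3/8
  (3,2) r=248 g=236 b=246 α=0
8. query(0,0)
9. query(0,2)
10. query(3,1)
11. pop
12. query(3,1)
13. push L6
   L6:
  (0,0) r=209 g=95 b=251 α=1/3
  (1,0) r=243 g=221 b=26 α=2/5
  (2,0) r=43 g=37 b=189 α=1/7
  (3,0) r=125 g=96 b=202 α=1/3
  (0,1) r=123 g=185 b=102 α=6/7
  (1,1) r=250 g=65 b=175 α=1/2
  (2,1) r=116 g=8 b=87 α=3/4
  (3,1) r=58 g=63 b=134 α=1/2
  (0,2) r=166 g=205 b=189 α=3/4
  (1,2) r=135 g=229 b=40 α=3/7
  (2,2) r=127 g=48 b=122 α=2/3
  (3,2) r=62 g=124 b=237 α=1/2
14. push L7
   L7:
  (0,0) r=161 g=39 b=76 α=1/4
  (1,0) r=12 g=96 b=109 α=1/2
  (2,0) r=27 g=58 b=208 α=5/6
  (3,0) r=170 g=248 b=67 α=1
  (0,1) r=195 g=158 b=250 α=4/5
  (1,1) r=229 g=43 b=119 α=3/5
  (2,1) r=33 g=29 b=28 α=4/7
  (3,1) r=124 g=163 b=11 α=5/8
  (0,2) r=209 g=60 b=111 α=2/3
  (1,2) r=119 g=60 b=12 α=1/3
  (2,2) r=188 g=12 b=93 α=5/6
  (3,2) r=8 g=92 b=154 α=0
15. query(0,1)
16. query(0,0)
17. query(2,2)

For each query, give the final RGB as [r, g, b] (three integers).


(1,2) stack=L1,L2,L3,L4; from [0,0,0]:
L1 α=1/2: [29/2, 96, 131/2]
L2 α=1/2: [119/4, 48, 473/4]
L3 α=0: [119/4, 48, 473/4]
L4 α=2/3: [45/4, 530/3, 755/4]
= [11, 177, 189]

(2,1) stack=L1,L2,L3,L4; from [0,0,0]:
L1 α=1/6: [251/6, 73/6, 77/6]
L2 α=1/2: [1427/12, 385/12, 1247/12]
L3 α=0: [1427/12, 385/12, 1247/12]
L4 α=1/3: [1427/18, 1129/18, 1541/18]
= [79, 63, 86]

(0,0) stack=L1,L2,L3,L4,L5; from [0,0,0]:
+L1 (α=5/6) → [5/6, 170/3, 105/2]
+L2 (α=1/8) → [341/48, 341/6, 1159/16]
+L3 (α=1/2) → [11045/96, 1757/12, 3335/32]
+L4 (α=2/3) → [54245/288, 6989/36, 11719/96]
+L5 (α=7/8) → [525989/2304, 18581/288, 27847/768]
→ [228, 65, 36]

query (0,2) [L1,L2,L3,L4,L5] — begin 0,0,0
+L1 (α=3/7) → [48/7, 9/7, 84]
+L2 (α=4/7) → [4932/49, 6215/49, 664/7]
+L3 (α=2/3) → [6838/49, 28069/147, 758/7]
+L4 (α=1/2) → [5330/49, 55117/294, 715/7]
+L5 (α=3/4) → [15767/196, 197119/1176, 3445/28]
= [80, 168, 123]

query (3,1) [L1,L2,L3,L4,L5] — begin 0,0,0
after L1 α=0: [0, 0, 0]
after L2 α=1/2: [175/2, 7, 115/2]
after L3 α=1/2: [405/4, 122, 373/4]
after L4 α=5/7: [965/14, 269/7, 573/14]
after L5 α=1/2: [4143/28, 383/7, 811/28]
= [148, 55, 29]

at x=3,y=1 over L1,L2,L3,L4:
after L1 α=0: [0, 0, 0]
after L2 α=1/2: [175/2, 7, 115/2]
after L3 α=1/2: [405/4, 122, 373/4]
after L4 α=5/7: [965/14, 269/7, 573/14]
= [69, 38, 41]

(0,1) stack=L1,L2,L3,L4,L6,L7; from [0,0,0]:
L1 α=1/2: [23, 52, 16]
L2 α=1/3: [289/3, 118/3, 188/3]
L3 α=1/2: [919/6, 392/3, 491/6]
L4 α=1/2: [949/12, 388/3, 971/12]
L6 α=6/7: [9805/84, 3718/21, 8315/84]
L7 α=4/5: [15065/84, 3398/21, 18463/84]
rounded: [179, 162, 220]

at x=0,y=0 over L1,L2,L3,L4,L6,L7:
+L1 (α=5/6) → [5/6, 170/3, 105/2]
+L2 (α=1/8) → [341/48, 341/6, 1159/16]
+L3 (α=1/2) → [11045/96, 1757/12, 3335/32]
+L4 (α=2/3) → [54245/288, 6989/36, 11719/96]
+L6 (α=1/3) → [84341/432, 8699/54, 23767/144]
+L7 (α=1/4) → [107525/576, 9401/72, 27415/192]
→ [187, 131, 143]

at x=2,y=2 over L1,L2,L3,L4,L6,L7:
L1 α=1: [169, 130, 243]
L2 α=1/3: [443/3, 278/3, 208]
L3 α=1/2: [478/3, 253/3, 265/2]
L4 α=0: [478/3, 253/3, 265/2]
L6 α=2/3: [1240/9, 541/9, 251/2]
L7 α=5/6: [4850/27, 1081/54, 1181/12]
rounded: [180, 20, 98]


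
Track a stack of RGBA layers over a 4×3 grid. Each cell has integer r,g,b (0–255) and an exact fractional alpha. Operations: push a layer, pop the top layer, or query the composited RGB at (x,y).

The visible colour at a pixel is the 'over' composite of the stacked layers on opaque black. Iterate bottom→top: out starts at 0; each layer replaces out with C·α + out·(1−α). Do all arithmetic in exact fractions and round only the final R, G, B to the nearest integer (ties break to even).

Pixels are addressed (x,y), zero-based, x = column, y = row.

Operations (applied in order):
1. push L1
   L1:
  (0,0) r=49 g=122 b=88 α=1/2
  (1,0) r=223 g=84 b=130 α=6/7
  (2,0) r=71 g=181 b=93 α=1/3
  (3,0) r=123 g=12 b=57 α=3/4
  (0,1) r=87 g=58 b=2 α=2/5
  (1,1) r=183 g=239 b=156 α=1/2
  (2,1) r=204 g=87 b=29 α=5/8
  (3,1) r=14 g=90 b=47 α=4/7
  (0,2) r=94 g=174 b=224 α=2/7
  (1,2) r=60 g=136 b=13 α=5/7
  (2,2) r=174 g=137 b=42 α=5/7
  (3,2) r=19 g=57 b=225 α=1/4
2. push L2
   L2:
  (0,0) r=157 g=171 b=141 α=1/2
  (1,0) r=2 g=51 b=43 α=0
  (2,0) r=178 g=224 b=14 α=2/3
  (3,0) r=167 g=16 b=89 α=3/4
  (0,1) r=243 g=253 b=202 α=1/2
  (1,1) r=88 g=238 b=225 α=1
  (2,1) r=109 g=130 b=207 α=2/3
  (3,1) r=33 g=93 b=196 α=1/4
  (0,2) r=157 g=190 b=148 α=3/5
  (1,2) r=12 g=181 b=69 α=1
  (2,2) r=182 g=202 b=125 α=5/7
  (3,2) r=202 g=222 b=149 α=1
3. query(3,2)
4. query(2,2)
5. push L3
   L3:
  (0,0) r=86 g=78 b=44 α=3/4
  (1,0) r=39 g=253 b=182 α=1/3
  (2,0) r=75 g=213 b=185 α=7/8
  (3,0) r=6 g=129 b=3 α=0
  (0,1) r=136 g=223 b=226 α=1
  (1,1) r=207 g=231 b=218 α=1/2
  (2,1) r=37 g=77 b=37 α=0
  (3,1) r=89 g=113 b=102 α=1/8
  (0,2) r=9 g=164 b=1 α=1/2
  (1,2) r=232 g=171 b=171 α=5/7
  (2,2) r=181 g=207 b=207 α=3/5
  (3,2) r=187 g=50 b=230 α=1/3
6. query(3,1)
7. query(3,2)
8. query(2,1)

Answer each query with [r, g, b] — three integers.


at x=3,y=2 over L1,L2:
L1 α=1/4: [19/4, 57/4, 225/4]
L2 α=1: [202, 222, 149]
rounded: [202, 222, 149]

at x=2,y=2 over L1,L2:
L1 α=5/7: [870/7, 685/7, 30]
L2 α=5/7: [8110/49, 8440/49, 685/7]
→ [166, 172, 98]

at x=3,y=1 over L1,L2,L3:
+L1 (α=4/7) → [8, 360/7, 188/7]
+L2 (α=1/4) → [57/4, 1731/28, 484/7]
+L3 (α=1/8) → [755/32, 2183/32, 293/4]
rounded: [24, 68, 73]

query (3,2) [L1,L2,L3] — begin 0,0,0
after L1 α=1/4: [19/4, 57/4, 225/4]
after L2 α=1: [202, 222, 149]
after L3 α=1/3: [197, 494/3, 176]
→ [197, 165, 176]

at x=2,y=1 over L1,L2,L3:
+L1 (α=5/8) → [255/2, 435/8, 145/8]
+L2 (α=2/3) → [691/6, 2515/24, 3457/24]
+L3 (α=0) → [691/6, 2515/24, 3457/24]
rounded: [115, 105, 144]
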